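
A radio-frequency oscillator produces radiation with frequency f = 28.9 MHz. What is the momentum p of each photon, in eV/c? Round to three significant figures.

(h = 6.62607015e-34 J·s, c = 2.99792458e8 m/s, 1 eV = 1.602176634e-19 J.)
Convert to SI: f = 28.9 MHz = 2.89e7 Hz.
The photon relation is p = hf/c, giving p = 6.388e-35 kg·m/s.
Converting to eV/c: p = 1.195e-7 eV/c ≈ 1.20e-7 eV/c.

1.20e-7 eV/c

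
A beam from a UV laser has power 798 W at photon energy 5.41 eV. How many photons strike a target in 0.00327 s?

3.01e18 photons

Total energy: E_total = P·t = 798 × 0.00327 = 2.609 J.
Per-photon energy: E = 8.668e-19 J.
N = E_total / E_photon = 3.01e18.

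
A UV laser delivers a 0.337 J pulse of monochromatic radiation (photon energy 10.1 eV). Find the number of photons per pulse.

Per-photon energy: E = 1.618e-18 J (from energy = 10.1 eV).
N = E_total / E_photon = 0.337 J / 1.618e-18 J = 2.08e17.

2.08e17 photons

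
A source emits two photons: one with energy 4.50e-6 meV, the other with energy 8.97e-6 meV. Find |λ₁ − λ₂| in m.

Using λ = hc/E: λ₁ = 275.5 m, λ₂ = 138.2 m.
|Δλ| = |275.5 − 138.2| = 137 m.

137 m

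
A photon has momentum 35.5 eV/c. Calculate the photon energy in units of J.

5.69 × 10^-18 J

Take c = 2.99792458 × 10^8 m/s, 1 eV = 1.602176634 × 10^-19 J.
In SI units: p = 35.5 eV/c = 1.8972 × 10^-26 kg·m/s.
Apply E = pc: E = 5.688 × 10^-18 J.
So E ≈ 5.69 × 10^-18 J.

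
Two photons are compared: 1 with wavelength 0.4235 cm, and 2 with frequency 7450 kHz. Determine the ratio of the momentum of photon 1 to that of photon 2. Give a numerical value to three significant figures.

p_1 = 1.565e-31 kg·m/s (from wavelength = 0.4235 cm, via p = h/λ).
p_2 = 1.647e-35 kg·m/s (from frequency = 7450 kHz, via p = hf/c).
Ratio = 1.565e-31 / 1.647e-35 = 9500.

9500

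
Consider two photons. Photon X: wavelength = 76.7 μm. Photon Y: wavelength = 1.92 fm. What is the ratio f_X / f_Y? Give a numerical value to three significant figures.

f_X = 3.909·10^12 Hz (from wavelength = 76.7 μm, via f = c/λ).
f_Y = 1.561·10^23 Hz (from wavelength = 1.92 fm, via f = c/λ).
Ratio = 3.909·10^12 / 1.561·10^23 = 2.50·10^-11.

2.50·10^-11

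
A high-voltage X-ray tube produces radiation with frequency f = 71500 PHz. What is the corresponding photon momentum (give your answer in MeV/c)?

(h = 6.62607015 × 10^-34 J·s, c = 2.99792458 × 10^8 m/s, 1 eV = 1.602176634 × 10^-19 J.)
Convert to SI: f = 71500 PHz = 7.15 × 10^19 Hz.
Apply p = hf/c: p = 1.580 × 10^-22 kg·m/s.
Converting to MeV/c: p = 0.2957 MeV/c ≈ 0.296 MeV/c.

0.296 MeV/c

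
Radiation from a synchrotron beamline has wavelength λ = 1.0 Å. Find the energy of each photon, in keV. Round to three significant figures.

12.4 keV

Convert to SI: λ = 1.0 Å = 1.0·10^-10 m.
Since E = hc/λ for a photon, E = 1.986·10^-15 J.
Converting to keV: E = 12.40 keV ≈ 12.4 keV.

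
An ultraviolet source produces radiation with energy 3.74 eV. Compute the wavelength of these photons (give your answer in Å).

3320 Å

Take h = 6.62607015e-34 J·s, c = 2.99792458e8 m/s, 1 eV = 1.602176634e-19 J.
Convert to SI: E = 3.74 eV = 5.9921e-19 J.
Since λ = hc/E for a photon, λ = 3.315e-7 m.
Converting to Å: λ = 3315 Å ≈ 3320 Å.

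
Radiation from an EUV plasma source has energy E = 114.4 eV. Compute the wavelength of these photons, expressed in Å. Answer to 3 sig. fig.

108 Å

Take h = 6.62607015 × 10^-34 J·s, c = 2.99792458 × 10^8 m/s, 1 eV = 1.602176634 × 10^-19 J.
Convert to SI: E = 114.4 eV = 1.8329 × 10^-17 J.
Since λ = hc/E for a photon, λ = 1.084 × 10^-8 m.
Converting to Å: λ = 108.4 Å ≈ 108 Å.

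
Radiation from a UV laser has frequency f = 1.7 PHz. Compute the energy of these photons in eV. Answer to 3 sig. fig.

Take h = 6.62607015 × 10^-34 J·s, 1 eV = 1.602176634 × 10^-19 J.
First convert: f = 1.7 PHz = 1.7 × 10^15 Hz.
The photon relation is E = hf, giving E = 1.126 × 10^-18 J.
Converting to eV: E = 7.031 eV ≈ 7.03 eV.

7.03 eV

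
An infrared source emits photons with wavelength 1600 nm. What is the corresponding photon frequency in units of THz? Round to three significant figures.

187 THz

(c = 2.99792458e8 m/s.)
Convert to SI: λ = 1600 nm = 1.6e-6 m.
Apply f = c/λ: f = 1.874e14 Hz.
Converting to THz: f = 187.4 THz ≈ 187 THz.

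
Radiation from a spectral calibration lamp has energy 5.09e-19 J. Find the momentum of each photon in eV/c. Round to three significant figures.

Apply p = E/c: p = 1.698e-27 kg·m/s.
Converting to eV/c: p = 3.177 eV/c ≈ 3.18 eV/c.

3.18 eV/c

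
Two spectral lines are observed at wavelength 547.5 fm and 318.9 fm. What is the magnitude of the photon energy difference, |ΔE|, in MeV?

1.62 MeV

Using E = hc/λ: E₁ = 3.6282 × 10^-13 J, E₂ = 6.2291 × 10^-13 J.
|ΔE| = |3.6282 × 10^-13 − 6.2291 × 10^-13| = 2.60 × 10^-13 J = 1.62 MeV.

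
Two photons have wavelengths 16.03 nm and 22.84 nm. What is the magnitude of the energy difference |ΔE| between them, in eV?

Using E = hc/λ: E₁ = 1.2392 × 10^-17 J, E₂ = 8.6972 × 10^-18 J.
|ΔE| = |1.2392 × 10^-17 − 8.6972 × 10^-18| = 3.69 × 10^-18 J = 23.1 eV.

23.1 eV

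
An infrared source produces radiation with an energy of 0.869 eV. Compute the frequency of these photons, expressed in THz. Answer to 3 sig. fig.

First convert: E = 0.869 eV = 1.3923·10^-19 J.
Apply f = E/h: f = 2.101·10^14 Hz.
Converting to THz: f = 210.1 THz ≈ 210 THz.

210 THz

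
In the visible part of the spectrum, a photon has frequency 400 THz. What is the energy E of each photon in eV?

1.65 eV

First convert: f = 400 THz = 4.00e14 Hz.
Apply E = hf: E = 2.650e-19 J.
Converting to eV: E = 1.654 eV ≈ 1.65 eV.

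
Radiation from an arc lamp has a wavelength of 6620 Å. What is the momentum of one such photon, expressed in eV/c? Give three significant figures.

Take h = 6.62607015e-34 J·s, c = 2.99792458e8 m/s, 1 eV = 1.602176634e-19 J.
Convert to SI: λ = 6620 Å = 6.62e-7 m.
For a photon p = h/λ, so p = 1.001e-27 kg·m/s.
Converting to eV/c: p = 1.873 eV/c ≈ 1.87 eV/c.

1.87 eV/c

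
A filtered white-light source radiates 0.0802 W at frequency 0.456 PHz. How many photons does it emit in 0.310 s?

Total energy: E_total = P·t = 0.0802 × 0.310 = 0.02486 J.
Per-photon energy: E = 3.021e-19 J.
N = E_total / E_photon = 8.23e16.

8.23e16 photons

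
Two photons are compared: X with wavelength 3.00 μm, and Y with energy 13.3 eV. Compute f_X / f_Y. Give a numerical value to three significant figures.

0.0311

f_X = 9.993 × 10^13 Hz (from wavelength = 3.00 μm, via f = c/λ).
f_Y = 3.216 × 10^15 Hz (from energy = 13.3 eV, via f = E/h).
Ratio = 9.993 × 10^13 / 3.216 × 10^15 = 0.0311.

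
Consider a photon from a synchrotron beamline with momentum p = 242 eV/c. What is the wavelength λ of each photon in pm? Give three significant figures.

5120 pm

(h = 6.62607015e-34 J·s, c = 2.99792458e8 m/s, 1 eV = 1.602176634e-19 J.)
In SI units: p = 242 eV/c = 1.2933e-25 kg·m/s.
For a photon λ = h/p, so λ = 5.123e-9 m.
Converting to pm: λ = 5123 pm ≈ 5120 pm.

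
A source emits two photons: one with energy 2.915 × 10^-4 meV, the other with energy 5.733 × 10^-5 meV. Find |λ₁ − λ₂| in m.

Using λ = hc/E: λ₁ = 4.2533 m, λ₂ = 21.626 m.
|Δλ| = |4.2533 − 21.626| = 17.4 m.

17.4 m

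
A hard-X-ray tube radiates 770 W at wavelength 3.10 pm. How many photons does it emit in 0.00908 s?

1.09e14 photons

Total energy: E_total = P·t = 770 × 0.00908 = 6.992 J.
Per-photon energy: E = 6.408e-14 J.
N = E_total / E_photon = 1.09e14.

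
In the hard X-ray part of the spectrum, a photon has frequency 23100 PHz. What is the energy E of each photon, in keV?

Use h = 6.62607015e-34 J·s, 1 eV = 1.602176634e-19 J.
First convert: f = 23100 PHz = 2.31e19 Hz.
For a photon E = hf, so E = 1.531e-14 J.
Converting to keV: E = 95.53 keV ≈ 95.5 keV.

95.5 keV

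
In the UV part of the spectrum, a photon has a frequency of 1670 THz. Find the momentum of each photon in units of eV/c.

6.91 eV/c

First convert: f = 1670 THz = 1.67 × 10^15 Hz.
For a photon p = hf/c, so p = 3.691 × 10^-27 kg·m/s.
Converting to eV/c: p = 6.907 eV/c ≈ 6.91 eV/c.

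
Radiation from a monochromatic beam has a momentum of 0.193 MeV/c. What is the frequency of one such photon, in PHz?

4.67e4 PHz

(h = 6.62607015e-34 J·s, c = 2.99792458e8 m/s, 1 eV = 1.602176634e-19 J.)
In SI units: p = 0.193 MeV/c = 1.0314e-22 kg·m/s.
The photon relation is f = pc/h, giving f = 4.667e19 Hz.
Converting to PHz: f = 46670 PHz ≈ 4.67e4 PHz.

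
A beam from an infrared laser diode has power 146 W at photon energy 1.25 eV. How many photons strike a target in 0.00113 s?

Total energy: E_total = P·t = 146 × 0.00113 = 0.1650 J.
Per-photon energy: E = 2.003 × 10^-19 J.
N = E_total / E_photon = 8.24 × 10^17.

8.24 × 10^17 photons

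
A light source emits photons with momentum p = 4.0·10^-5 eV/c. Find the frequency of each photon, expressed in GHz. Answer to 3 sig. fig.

9.67 GHz

(h = 6.62607015·10^-34 J·s, c = 2.99792458·10^8 m/s, 1 eV = 1.602176634·10^-19 J.)
In SI units: p = 4.0·10^-5 eV/c = 2.1377·10^-32 kg·m/s.
Since f = pc/h for a photon, f = 9.672·10^9 Hz.
Converting to GHz: f = 9.672 GHz ≈ 9.67 GHz.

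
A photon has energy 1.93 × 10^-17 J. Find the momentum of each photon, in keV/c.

0.120 keV/c

The photon relation is p = E/c, giving p = 6.438 × 10^-26 kg·m/s.
Converting to keV/c: p = 0.1205 keV/c ≈ 0.120 keV/c.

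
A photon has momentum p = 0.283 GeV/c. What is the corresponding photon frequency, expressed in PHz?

First convert: p = 0.283 GeV/c = 1.5124e-19 kg·m/s.
Since f = pc/h for a photon, f = 6.843e22 Hz.
Converting to PHz: f = 6.843e7 PHz ≈ 6.84e7 PHz.

6.84e7 PHz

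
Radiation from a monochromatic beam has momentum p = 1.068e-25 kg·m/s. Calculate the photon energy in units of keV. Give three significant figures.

Since E = pc for a photon, E = 3.202e-17 J.
Converting to keV: E = 0.1998 keV ≈ 0.200 keV.

0.200 keV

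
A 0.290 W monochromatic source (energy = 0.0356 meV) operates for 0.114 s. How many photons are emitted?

Total energy: E_total = P·t = 0.290 × 0.114 = 0.03306 J.
Per-photon energy: E = 5.704e-24 J.
N = E_total / E_photon = 5.80e21.

5.80e21 photons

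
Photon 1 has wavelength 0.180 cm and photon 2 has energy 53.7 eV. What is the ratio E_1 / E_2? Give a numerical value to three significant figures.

E_1 = 1.104e-22 J (from wavelength = 0.180 cm, via E = hc/λ).
E_2 = 8.604e-18 J (from energy = 53.7 eV, via E given directly).
Ratio = 1.104e-22 / 8.604e-18 = 1.28e-5.

1.28e-5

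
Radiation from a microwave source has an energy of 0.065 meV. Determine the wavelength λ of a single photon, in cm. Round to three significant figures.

1.91 cm

Take h = 6.62607015 × 10^-34 J·s, c = 2.99792458 × 10^8 m/s, 1 eV = 1.602176634 × 10^-19 J.
Convert to SI: E = 0.065 meV = 1.0414 × 10^-23 J.
The photon relation is λ = hc/E, giving λ = 0.01907 m.
Converting to cm: λ = 1.907 cm ≈ 1.91 cm.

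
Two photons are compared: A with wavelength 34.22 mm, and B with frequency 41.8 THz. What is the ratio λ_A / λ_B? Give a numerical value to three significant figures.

λ_A = 0.03422 m (from wavelength = 34.22 mm, via λ given directly).
λ_B = 7.172 × 10^-6 m (from frequency = 41.8 THz, via λ = c/f).
Ratio = 0.03422 / 7.172 × 10^-6 = 4770.

4770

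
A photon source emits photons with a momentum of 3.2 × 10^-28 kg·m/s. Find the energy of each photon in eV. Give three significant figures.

0.599 eV

For a photon E = pc, so E = 9.593 × 10^-20 J.
Converting to eV: E = 0.5988 eV ≈ 0.599 eV.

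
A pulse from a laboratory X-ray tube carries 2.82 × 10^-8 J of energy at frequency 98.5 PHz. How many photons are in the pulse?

4.32 × 10^8 photons

Per-photon energy: E = 6.527 × 10^-17 J (from frequency = 98.5 PHz).
N = E_total / E_photon = 2.82 × 10^-8 J / 6.527 × 10^-17 J = 4.32 × 10^8.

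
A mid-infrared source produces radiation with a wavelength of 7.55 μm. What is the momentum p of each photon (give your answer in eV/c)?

First convert: λ = 7.55 μm = 7.55e-6 m.
Apply p = h/λ: p = 8.776e-29 kg·m/s.
Converting to eV/c: p = 0.1642 eV/c ≈ 0.164 eV/c.

0.164 eV/c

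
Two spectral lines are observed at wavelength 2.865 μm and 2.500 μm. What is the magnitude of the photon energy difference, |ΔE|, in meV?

Using E = hc/λ: E₁ = 6.9335e-20 J, E₂ = 7.9458e-20 J.
|ΔE| = |6.9335e-20 − 7.9458e-20| = 1.01e-20 J = 63.2 meV.

63.2 meV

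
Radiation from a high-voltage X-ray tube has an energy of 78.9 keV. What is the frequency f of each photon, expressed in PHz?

(h = 6.62607015 × 10^-34 J·s, 1 eV = 1.602176634 × 10^-19 J.)
First convert: E = 78.9 keV = 1.2641 × 10^-14 J.
Since f = E/h for a photon, f = 1.908 × 10^19 Hz.
Converting to PHz: f = 19080 PHz ≈ 1.91 × 10^4 PHz.

1.91 × 10^4 PHz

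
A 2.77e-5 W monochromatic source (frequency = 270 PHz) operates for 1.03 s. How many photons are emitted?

1.59e11 photons

Total energy: E_total = P·t = 2.77e-5 × 1.03 = 2.853e-5 J.
Per-photon energy: E = 1.789e-16 J.
N = E_total / E_photon = 1.59e11.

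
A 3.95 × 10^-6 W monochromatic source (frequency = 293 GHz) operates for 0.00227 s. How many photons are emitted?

Total energy: E_total = P·t = 3.95 × 10^-6 × 0.00227 = 8.966 × 10^-9 J.
Per-photon energy: E = 1.941 × 10^-22 J.
N = E_total / E_photon = 4.62 × 10^13.

4.62 × 10^13 photons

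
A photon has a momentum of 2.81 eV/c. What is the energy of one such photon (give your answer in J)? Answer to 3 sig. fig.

4.50e-19 J

First convert: p = 2.81 eV/c = 1.5017e-27 kg·m/s.
Apply E = pc: E = 4.502e-19 J.
So E ≈ 4.50e-19 J.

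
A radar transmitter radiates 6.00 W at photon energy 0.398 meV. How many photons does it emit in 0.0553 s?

5.20e21 photons

Total energy: E_total = P·t = 6.00 × 0.0553 = 0.3318 J.
Per-photon energy: E = 6.377e-23 J.
N = E_total / E_photon = 5.20e21.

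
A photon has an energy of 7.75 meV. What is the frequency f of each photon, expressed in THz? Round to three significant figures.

1.87 THz

(h = 6.62607015 × 10^-34 J·s, 1 eV = 1.602176634 × 10^-19 J.)
In SI units: E = 7.75 meV = 1.2417 × 10^-21 J.
The photon relation is f = E/h, giving f = 1.874 × 10^12 Hz.
Converting to THz: f = 1.874 THz ≈ 1.87 THz.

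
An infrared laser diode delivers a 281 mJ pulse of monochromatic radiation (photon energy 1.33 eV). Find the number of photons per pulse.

Per-photon energy: E = 2.131 × 10^-19 J (from energy = 1.33 eV).
N = E_total / E_photon = 0.281 J / 2.131 × 10^-19 J = 1.32 × 10^18.

1.32 × 10^18 photons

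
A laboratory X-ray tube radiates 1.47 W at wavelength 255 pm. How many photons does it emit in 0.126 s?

2.38e14 photons

Total energy: E_total = P·t = 1.47 × 0.126 = 0.1852 J.
Per-photon energy: E = 7.790e-16 J.
N = E_total / E_photon = 2.38e14.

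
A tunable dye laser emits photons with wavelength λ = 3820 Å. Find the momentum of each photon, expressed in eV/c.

3.25 eV/c

In SI units: λ = 3820 Å = 3.82e-7 m.
Apply p = h/λ: p = 1.735e-27 kg·m/s.
Converting to eV/c: p = 3.246 eV/c ≈ 3.25 eV/c.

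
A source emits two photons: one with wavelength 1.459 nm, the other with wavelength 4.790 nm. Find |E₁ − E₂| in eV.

591 eV

Using E = hc/λ: E₁ = 1.3615e-16 J, E₂ = 4.1471e-17 J.
|ΔE| = |1.3615e-16 − 4.1471e-17| = 9.47e-17 J = 591 eV.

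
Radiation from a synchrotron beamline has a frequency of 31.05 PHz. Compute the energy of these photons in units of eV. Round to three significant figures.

128 eV

(h = 6.62607015e-34 J·s, 1 eV = 1.602176634e-19 J.)
Convert to SI: f = 31.05 PHz = 3.105e16 Hz.
Since E = hf for a photon, E = 2.057e-17 J.
Converting to eV: E = 128.4 eV ≈ 128 eV.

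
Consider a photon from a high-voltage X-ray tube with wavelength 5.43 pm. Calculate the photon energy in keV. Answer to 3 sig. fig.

228 keV

First convert: λ = 5.43 pm = 5.43 × 10^-12 m.
The photon relation is E = hc/λ, giving E = 3.658 × 10^-14 J.
Converting to keV: E = 228.3 keV ≈ 228 keV.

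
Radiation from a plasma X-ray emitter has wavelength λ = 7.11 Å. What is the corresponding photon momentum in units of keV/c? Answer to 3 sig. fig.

1.74 keV/c

Use h = 6.62607015·10^-34 J·s, c = 2.99792458·10^8 m/s, 1 eV = 1.602176634·10^-19 J.
Convert to SI: λ = 7.11 Å = 7.11·10^-10 m.
The photon relation is p = h/λ, giving p = 9.319·10^-25 kg·m/s.
Converting to keV/c: p = 1.744 keV/c ≈ 1.74 keV/c.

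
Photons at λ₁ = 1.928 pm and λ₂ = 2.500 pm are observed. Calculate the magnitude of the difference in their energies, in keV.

147 keV

Using E = hc/λ: E₁ = 1.0303 × 10^-13 J, E₂ = 7.9458 × 10^-14 J.
|ΔE| = |1.0303 × 10^-13 − 7.9458 × 10^-14| = 2.36 × 10^-14 J = 147 keV.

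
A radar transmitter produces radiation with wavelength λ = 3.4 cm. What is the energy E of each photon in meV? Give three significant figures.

(h = 6.62607015 × 10^-34 J·s, c = 2.99792458 × 10^8 m/s, 1 eV = 1.602176634 × 10^-19 J.)
Convert to SI: λ = 3.4 cm = 0.034 m.
Apply E = hc/λ: E = 5.842 × 10^-24 J.
Converting to meV: E = 0.03647 meV ≈ 0.0365 meV.

0.0365 meV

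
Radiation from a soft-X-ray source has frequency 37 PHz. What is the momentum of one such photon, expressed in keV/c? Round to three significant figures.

0.153 keV/c

Convert to SI: f = 37 PHz = 3.7 × 10^16 Hz.
Apply p = hf/c: p = 8.178 × 10^-26 kg·m/s.
Converting to keV/c: p = 0.1530 keV/c ≈ 0.153 keV/c.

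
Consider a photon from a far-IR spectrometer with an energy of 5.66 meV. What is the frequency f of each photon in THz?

In SI units: E = 5.66 meV = 9.0683 × 10^-22 J.
Since f = E/h for a photon, f = 1.369 × 10^12 Hz.
Converting to THz: f = 1.369 THz ≈ 1.37 THz.

1.37 THz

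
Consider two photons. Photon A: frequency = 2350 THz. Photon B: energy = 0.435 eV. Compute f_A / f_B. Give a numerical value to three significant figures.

22.3

f_A = 2.350e15 Hz (from frequency = 2350 THz, via f given directly).
f_B = 1.052e14 Hz (from energy = 0.435 eV, via f = E/h).
Ratio = 2.350e15 / 1.052e14 = 22.3.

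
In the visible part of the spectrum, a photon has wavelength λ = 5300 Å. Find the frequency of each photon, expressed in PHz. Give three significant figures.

0.566 PHz

Use c = 2.99792458 × 10^8 m/s.
In SI units: λ = 5300 Å = 5.3 × 10^-7 m.
The photon relation is f = c/λ, giving f = 5.656 × 10^14 Hz.
Converting to PHz: f = 0.5656 PHz ≈ 0.566 PHz.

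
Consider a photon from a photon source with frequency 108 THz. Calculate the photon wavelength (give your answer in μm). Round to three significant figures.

Use c = 2.99792458e8 m/s.
In SI units: f = 108 THz = 1.08e14 Hz.
Apply λ = c/f: λ = 2.776e-6 m.
Converting to μm: λ = 2.776 μm ≈ 2.78 μm.

2.78 μm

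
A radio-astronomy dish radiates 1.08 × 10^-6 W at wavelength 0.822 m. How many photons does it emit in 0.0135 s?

6.03 × 10^16 photons

Total energy: E_total = P·t = 1.08 × 10^-6 × 0.0135 = 1.458 × 10^-8 J.
Per-photon energy: E = 2.417 × 10^-25 J.
N = E_total / E_photon = 6.03 × 10^16.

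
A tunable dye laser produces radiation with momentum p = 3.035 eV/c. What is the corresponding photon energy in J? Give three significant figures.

4.86e-19 J

Use c = 2.99792458e8 m/s, 1 eV = 1.602176634e-19 J.
Convert to SI: p = 3.035 eV/c = 1.6220e-27 kg·m/s.
Apply E = pc: E = 4.863e-19 J.
So E ≈ 4.86e-19 J.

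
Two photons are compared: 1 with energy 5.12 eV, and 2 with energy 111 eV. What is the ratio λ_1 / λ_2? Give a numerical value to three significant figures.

λ_1 = 2.422e-7 m (from energy = 5.12 eV, via λ = hc/E).
λ_2 = 1.117e-8 m (from energy = 111 eV, via λ = hc/E).
Ratio = 2.422e-7 / 1.117e-8 = 21.7.

21.7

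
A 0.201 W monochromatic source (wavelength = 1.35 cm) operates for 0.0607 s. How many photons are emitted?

8.29 × 10^20 photons

Total energy: E_total = P·t = 0.201 × 0.0607 = 0.01220 J.
Per-photon energy: E = 1.471 × 10^-23 J.
N = E_total / E_photon = 8.29 × 10^20.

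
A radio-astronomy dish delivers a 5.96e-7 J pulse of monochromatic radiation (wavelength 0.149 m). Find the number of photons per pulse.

Per-photon energy: E = 1.333e-24 J (from wavelength = 0.149 m).
N = E_total / E_photon = 5.96e-7 J / 1.333e-24 J = 4.47e17.

4.47e17 photons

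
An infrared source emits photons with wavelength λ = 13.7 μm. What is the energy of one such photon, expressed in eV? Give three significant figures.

(h = 6.62607015 × 10^-34 J·s, c = 2.99792458 × 10^8 m/s, 1 eV = 1.602176634 × 10^-19 J.)
Convert to SI: λ = 13.7 μm = 1.37 × 10^-5 m.
For a photon E = hc/λ, so E = 1.450 × 10^-20 J.
Converting to eV: E = 0.09050 eV ≈ 0.0905 eV.

0.0905 eV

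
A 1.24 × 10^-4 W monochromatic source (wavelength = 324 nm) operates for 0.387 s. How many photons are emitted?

7.83 × 10^13 photons

Total energy: E_total = P·t = 1.24 × 10^-4 × 0.387 = 4.799 × 10^-5 J.
Per-photon energy: E = 6.131 × 10^-19 J.
N = E_total / E_photon = 7.83 × 10^13.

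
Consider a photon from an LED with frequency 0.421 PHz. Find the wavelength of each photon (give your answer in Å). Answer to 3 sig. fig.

(c = 2.99792458e8 m/s.)
In SI units: f = 0.421 PHz = 4.21e14 Hz.
Apply λ = c/f: λ = 7.121e-7 m.
Converting to Å: λ = 7121 Å ≈ 7120 Å.

7120 Å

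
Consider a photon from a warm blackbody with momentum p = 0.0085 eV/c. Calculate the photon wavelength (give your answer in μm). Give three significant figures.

Convert to SI: p = 0.0085 eV/c = 4.5426 × 10^-30 kg·m/s.
For a photon λ = h/p, so λ = 1.459 × 10^-4 m.
Converting to μm: λ = 145.9 μm ≈ 146 μm.

146 μm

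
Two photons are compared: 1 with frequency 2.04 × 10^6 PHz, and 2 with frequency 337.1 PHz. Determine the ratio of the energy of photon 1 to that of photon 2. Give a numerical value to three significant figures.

6050

E_1 = 1.352 × 10^-12 J (from frequency = 2.04 × 10^6 PHz, via E = hf).
E_2 = 2.234 × 10^-16 J (from frequency = 337.1 PHz, via E = hf).
Ratio = 1.352 × 10^-12 / 2.234 × 10^-16 = 6050.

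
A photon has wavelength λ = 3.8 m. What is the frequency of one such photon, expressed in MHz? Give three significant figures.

78.9 MHz

For a photon f = c/λ, so f = 7.889 × 10^7 Hz.
Converting to MHz: f = 78.89 MHz ≈ 78.9 MHz.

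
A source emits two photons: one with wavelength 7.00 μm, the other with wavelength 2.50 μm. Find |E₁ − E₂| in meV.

319 meV

Using E = hc/λ: E₁ = 2.838 × 10^-20 J, E₂ = 7.946 × 10^-20 J.
|ΔE| = |2.838 × 10^-20 − 7.946 × 10^-20| = 5.11 × 10^-20 J = 319 meV.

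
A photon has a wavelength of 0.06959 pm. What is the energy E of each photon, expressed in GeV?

(h = 6.62607015 × 10^-34 J·s, c = 2.99792458 × 10^8 m/s, 1 eV = 1.602176634 × 10^-19 J.)
Convert to SI: λ = 0.06959 pm = 6.959 × 10^-14 m.
Since E = hc/λ for a photon, E = 2.854 × 10^-12 J.
Converting to GeV: E = 0.01782 GeV ≈ 0.0178 GeV.

0.0178 GeV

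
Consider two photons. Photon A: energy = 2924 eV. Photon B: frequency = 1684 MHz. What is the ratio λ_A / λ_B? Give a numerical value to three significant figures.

2.38 × 10^-9

λ_A = 4.240 × 10^-10 m (from energy = 2924 eV, via λ = hc/E).
λ_B = 0.1780 m (from frequency = 1684 MHz, via λ = c/f).
Ratio = 4.240 × 10^-10 / 0.1780 = 2.38 × 10^-9.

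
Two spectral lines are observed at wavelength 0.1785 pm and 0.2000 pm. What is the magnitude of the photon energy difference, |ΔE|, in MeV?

Using E = hc/λ: E₁ = 1.1129 × 10^-12 J, E₂ = 9.9322 × 10^-13 J.
|ΔE| = |1.1129 × 10^-12 − 9.9322 × 10^-13| = 1.20 × 10^-13 J = 0.747 MeV.

0.747 MeV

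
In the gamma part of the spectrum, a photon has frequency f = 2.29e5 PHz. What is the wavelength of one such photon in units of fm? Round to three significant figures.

(c = 2.99792458e8 m/s.)
In SI units: f = 2.29e5 PHz = 2.29e20 Hz.
Apply λ = c/f: λ = 1.309e-12 m.
Converting to fm: λ = 1309 fm ≈ 1310 fm.

1310 fm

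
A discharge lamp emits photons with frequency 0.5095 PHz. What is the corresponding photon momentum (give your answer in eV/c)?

Use h = 6.62607015 × 10^-34 J·s, c = 2.99792458 × 10^8 m/s, 1 eV = 1.602176634 × 10^-19 J.
Convert to SI: f = 0.5095 PHz = 5.095 × 10^14 Hz.
Apply p = hf/c: p = 1.126 × 10^-27 kg·m/s.
Converting to eV/c: p = 2.107 eV/c ≈ 2.11 eV/c.

2.11 eV/c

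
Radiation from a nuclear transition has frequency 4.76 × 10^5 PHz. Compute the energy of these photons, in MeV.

1.97 MeV

First convert: f = 4.76 × 10^5 PHz = 4.76 × 10^20 Hz.
The photon relation is E = hf, giving E = 3.154 × 10^-13 J.
Converting to MeV: E = 1.969 MeV ≈ 1.97 MeV.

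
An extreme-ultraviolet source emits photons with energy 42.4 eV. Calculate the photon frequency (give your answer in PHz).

10.3 PHz

Use h = 6.62607015e-34 J·s, 1 eV = 1.602176634e-19 J.
Convert to SI: E = 42.4 eV = 6.7932e-18 J.
Since f = E/h for a photon, f = 1.025e16 Hz.
Converting to PHz: f = 10.25 PHz ≈ 10.3 PHz.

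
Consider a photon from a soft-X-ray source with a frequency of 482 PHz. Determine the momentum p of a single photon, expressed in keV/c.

1.99 keV/c

Convert to SI: f = 482 PHz = 4.82e17 Hz.
Since p = hf/c for a photon, p = 1.065e-24 kg·m/s.
Converting to keV/c: p = 1.993 keV/c ≈ 1.99 keV/c.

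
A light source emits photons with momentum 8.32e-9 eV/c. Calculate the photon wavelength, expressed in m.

Convert to SI: p = 8.32e-9 eV/c = 4.4464e-36 kg·m/s.
Since λ = h/p for a photon, λ = 149.0 m.
So λ ≈ 149 m.

149 m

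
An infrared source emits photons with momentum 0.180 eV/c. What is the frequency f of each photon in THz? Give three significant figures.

43.5 THz

In SI units: p = 0.180 eV/c = 9.6197e-29 kg·m/s.
The photon relation is f = pc/h, giving f = 4.352e13 Hz.
Converting to THz: f = 43.52 THz ≈ 43.5 THz.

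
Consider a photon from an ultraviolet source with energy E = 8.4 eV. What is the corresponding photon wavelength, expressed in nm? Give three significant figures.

148 nm

Use h = 6.62607015e-34 J·s, c = 2.99792458e8 m/s, 1 eV = 1.602176634e-19 J.
In SI units: E = 8.4 eV = 1.3458e-18 J.
Apply λ = hc/E: λ = 1.476e-7 m.
Converting to nm: λ = 147.6 nm ≈ 148 nm.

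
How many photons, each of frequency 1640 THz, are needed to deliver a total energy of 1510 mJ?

1.39e18 photons

Per-photon energy: E = 1.087e-18 J (from frequency = 1640 THz).
N = E_total / E_photon = 1.51 J / 1.087e-18 J = 1.39e18.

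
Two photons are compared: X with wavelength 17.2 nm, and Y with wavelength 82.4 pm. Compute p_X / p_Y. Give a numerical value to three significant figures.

p_X = 3.852e-26 kg·m/s (from wavelength = 17.2 nm, via p = h/λ).
p_Y = 8.041e-24 kg·m/s (from wavelength = 82.4 pm, via p = h/λ).
Ratio = 3.852e-26 / 8.041e-24 = 4.79e-3.

4.79e-3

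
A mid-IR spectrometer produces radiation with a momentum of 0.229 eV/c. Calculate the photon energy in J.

In SI units: p = 0.229 eV/c = 1.2238 × 10^-28 kg·m/s.
Since E = pc for a photon, E = 3.669 × 10^-20 J.
So E ≈ 3.67 × 10^-20 J.

3.67 × 10^-20 J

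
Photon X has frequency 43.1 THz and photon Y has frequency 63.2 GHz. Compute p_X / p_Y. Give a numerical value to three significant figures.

682

p_X = 9.526e-29 kg·m/s (from frequency = 43.1 THz, via p = hf/c).
p_Y = 1.397e-31 kg·m/s (from frequency = 63.2 GHz, via p = hf/c).
Ratio = 9.526e-29 / 1.397e-31 = 682.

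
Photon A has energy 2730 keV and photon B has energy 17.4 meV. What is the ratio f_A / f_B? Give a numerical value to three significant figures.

1.57 × 10^8

f_A = 6.601 × 10^20 Hz (from energy = 2730 keV, via f = E/h).
f_B = 4.207 × 10^12 Hz (from energy = 17.4 meV, via f = E/h).
Ratio = 6.601 × 10^20 / 4.207 × 10^12 = 1.57 × 10^8.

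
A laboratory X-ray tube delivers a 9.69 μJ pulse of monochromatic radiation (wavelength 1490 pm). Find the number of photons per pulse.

7.27e10 photons

Per-photon energy: E = 1.333e-16 J (from wavelength = 1490 pm).
N = E_total / E_photon = 9.69e-6 J / 1.333e-16 J = 7.27e10.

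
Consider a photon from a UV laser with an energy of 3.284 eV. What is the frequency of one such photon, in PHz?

0.794 PHz

In SI units: E = 3.284 eV = 5.2615e-19 J.
Since f = E/h for a photon, f = 7.941e14 Hz.
Converting to PHz: f = 0.7941 PHz ≈ 0.794 PHz.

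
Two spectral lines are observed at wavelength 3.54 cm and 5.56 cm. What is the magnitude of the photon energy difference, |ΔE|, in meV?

0.0127 meV

Using E = hc/λ: E₁ = 5.611e-24 J, E₂ = 3.573e-24 J.
|ΔE| = |5.611e-24 − 3.573e-24| = 2.04e-24 J = 0.0127 meV.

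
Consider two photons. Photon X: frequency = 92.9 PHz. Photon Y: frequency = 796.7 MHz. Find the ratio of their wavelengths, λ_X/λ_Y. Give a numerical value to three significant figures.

λ_X = 3.227e-9 m (from frequency = 92.9 PHz, via λ = c/f).
λ_Y = 0.3763 m (from frequency = 796.7 MHz, via λ = c/f).
Ratio = 3.227e-9 / 0.3763 = 8.58e-9.

8.58e-9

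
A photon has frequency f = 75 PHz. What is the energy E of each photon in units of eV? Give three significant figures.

310 eV

(h = 6.62607015e-34 J·s, 1 eV = 1.602176634e-19 J.)
In SI units: f = 75 PHz = 7.5e16 Hz.
Apply E = hf: E = 4.970e-17 J.
Converting to eV: E = 310.2 eV ≈ 310 eV.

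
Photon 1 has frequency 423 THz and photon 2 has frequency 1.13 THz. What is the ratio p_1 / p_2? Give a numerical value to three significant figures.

p_1 = 9.349 × 10^-28 kg·m/s (from frequency = 423 THz, via p = hf/c).
p_2 = 2.498 × 10^-30 kg·m/s (from frequency = 1.13 THz, via p = hf/c).
Ratio = 9.349 × 10^-28 / 2.498 × 10^-30 = 374.

374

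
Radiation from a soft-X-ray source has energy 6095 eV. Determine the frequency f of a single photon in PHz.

First convert: E = 6095 eV = 9.7653 × 10^-16 J.
For a photon f = E/h, so f = 1.474 × 10^18 Hz.
Converting to PHz: f = 1474 PHz ≈ 1470 PHz.

1470 PHz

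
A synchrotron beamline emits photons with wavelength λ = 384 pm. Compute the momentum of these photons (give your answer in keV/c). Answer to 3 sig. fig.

3.23 keV/c

Use h = 6.62607015·10^-34 J·s, c = 2.99792458·10^8 m/s, 1 eV = 1.602176634·10^-19 J.
First convert: λ = 384 pm = 3.84·10^-10 m.
Since p = h/λ for a photon, p = 1.726·10^-24 kg·m/s.
Converting to keV/c: p = 3.229 keV/c ≈ 3.23 keV/c.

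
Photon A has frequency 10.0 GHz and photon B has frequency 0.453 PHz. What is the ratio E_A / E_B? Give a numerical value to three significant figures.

E_A = 6.626 × 10^-24 J (from frequency = 10.0 GHz, via E = hf).
E_B = 3.002 × 10^-19 J (from frequency = 0.453 PHz, via E = hf).
Ratio = 6.626 × 10^-24 / 3.002 × 10^-19 = 2.21 × 10^-5.

2.21 × 10^-5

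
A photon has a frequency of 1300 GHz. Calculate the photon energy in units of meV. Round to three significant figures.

5.38 meV

First convert: f = 1300 GHz = 1.3·10^12 Hz.
Since E = hf for a photon, E = 8.614·10^-22 J.
Converting to meV: E = 5.376 meV ≈ 5.38 meV.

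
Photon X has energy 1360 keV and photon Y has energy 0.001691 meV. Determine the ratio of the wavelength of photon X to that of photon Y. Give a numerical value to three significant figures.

λ_X = 9.116 × 10^-13 m (from energy = 1360 keV, via λ = hc/E).
λ_Y = 0.7332 m (from energy = 0.001691 meV, via λ = hc/E).
Ratio = 9.116 × 10^-13 / 0.7332 = 1.24 × 10^-12.

1.24 × 10^-12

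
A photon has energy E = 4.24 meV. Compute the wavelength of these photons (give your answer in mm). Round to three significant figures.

Take h = 6.62607015 × 10^-34 J·s, c = 2.99792458 × 10^8 m/s, 1 eV = 1.602176634 × 10^-19 J.
In SI units: E = 4.24 meV = 6.7932 × 10^-22 J.
Since λ = hc/E for a photon, λ = 2.924 × 10^-4 m.
Converting to mm: λ = 0.2924 mm ≈ 0.292 mm.

0.292 mm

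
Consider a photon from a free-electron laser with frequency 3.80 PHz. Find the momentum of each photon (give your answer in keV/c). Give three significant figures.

0.0157 keV/c

(h = 6.62607015e-34 J·s, c = 2.99792458e8 m/s, 1 eV = 1.602176634e-19 J.)
In SI units: f = 3.80 PHz = 3.80e15 Hz.
Since p = hf/c for a photon, p = 8.399e-27 kg·m/s.
Converting to keV/c: p = 0.01572 keV/c ≈ 0.0157 keV/c.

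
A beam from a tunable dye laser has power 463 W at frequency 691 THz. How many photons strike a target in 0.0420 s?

4.25 × 10^19 photons

Total energy: E_total = P·t = 463 × 0.0420 = 19.45 J.
Per-photon energy: E = 4.579 × 10^-19 J.
N = E_total / E_photon = 4.25 × 10^19.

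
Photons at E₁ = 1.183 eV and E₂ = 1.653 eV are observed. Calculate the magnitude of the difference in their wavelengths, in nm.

298 nm

Using λ = hc/E: λ₁ = 1.0480·10^-6 m, λ₂ = 7.5006·10^-7 m.
|Δλ| = |1.0480·10^-6 − 7.5006·10^-7| = 2.98·10^-7 m = 298 nm.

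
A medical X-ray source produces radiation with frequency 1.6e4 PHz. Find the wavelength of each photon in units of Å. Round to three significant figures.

In SI units: f = 1.6e4 PHz = 1.6e19 Hz.
The photon relation is λ = c/f, giving λ = 1.874e-11 m.
Converting to Å: λ = 0.1874 Å ≈ 0.187 Å.

0.187 Å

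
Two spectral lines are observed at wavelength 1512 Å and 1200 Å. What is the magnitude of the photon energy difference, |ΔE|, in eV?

2.13 eV

Using E = hc/λ: E₁ = 1.3138 × 10^-18 J, E₂ = 1.6554 × 10^-18 J.
|ΔE| = |1.3138 × 10^-18 − 1.6554 × 10^-18| = 3.42 × 10^-19 J = 2.13 eV.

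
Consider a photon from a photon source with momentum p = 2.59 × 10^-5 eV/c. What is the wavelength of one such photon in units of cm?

(h = 6.62607015 × 10^-34 J·s, c = 2.99792458 × 10^8 m/s, 1 eV = 1.602176634 × 10^-19 J.)
First convert: p = 2.59 × 10^-5 eV/c = 1.3842 × 10^-32 kg·m/s.
For a photon λ = h/p, so λ = 0.04787 m.
Converting to cm: λ = 4.787 cm ≈ 4.79 cm.

4.79 cm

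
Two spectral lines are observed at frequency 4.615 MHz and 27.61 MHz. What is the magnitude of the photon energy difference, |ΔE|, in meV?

9.51 × 10^-5 meV

Using E = hf: E₁ = 3.0579 × 10^-27 J, E₂ = 1.8295 × 10^-26 J.
|ΔE| = |3.0579 × 10^-27 − 1.8295 × 10^-26| = 1.52 × 10^-26 J = 9.51 × 10^-5 meV.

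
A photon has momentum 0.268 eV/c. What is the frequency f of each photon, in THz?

(h = 6.62607015e-34 J·s, c = 2.99792458e8 m/s, 1 eV = 1.602176634e-19 J.)
Convert to SI: p = 0.268 eV/c = 1.4323e-28 kg·m/s.
For a photon f = pc/h, so f = 6.480e13 Hz.
Converting to THz: f = 64.80 THz ≈ 64.8 THz.

64.8 THz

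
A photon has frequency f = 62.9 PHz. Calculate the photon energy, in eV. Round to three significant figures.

Take h = 6.62607015e-34 J·s, 1 eV = 1.602176634e-19 J.
Convert to SI: f = 62.9 PHz = 6.29e16 Hz.
The photon relation is E = hf, giving E = 4.168e-17 J.
Converting to eV: E = 260.1 eV ≈ 260 eV.

260 eV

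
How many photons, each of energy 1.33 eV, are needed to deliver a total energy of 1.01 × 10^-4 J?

Per-photon energy: E = 2.131 × 10^-19 J (from energy = 1.33 eV).
N = E_total / E_photon = 1.01 × 10^-4 J / 2.131 × 10^-19 J = 4.74 × 10^14.

4.74 × 10^14 photons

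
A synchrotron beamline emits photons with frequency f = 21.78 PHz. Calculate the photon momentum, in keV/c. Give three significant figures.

First convert: f = 21.78 PHz = 2.178e16 Hz.
The photon relation is p = hf/c, giving p = 4.814e-26 kg·m/s.
Converting to keV/c: p = 0.09007 keV/c ≈ 0.0901 keV/c.

0.0901 keV/c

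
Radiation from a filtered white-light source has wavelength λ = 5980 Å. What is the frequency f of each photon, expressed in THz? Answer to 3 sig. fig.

501 THz

Use c = 2.99792458 × 10^8 m/s.
Convert to SI: λ = 5980 Å = 5.98 × 10^-7 m.
For a photon f = c/λ, so f = 5.013 × 10^14 Hz.
Converting to THz: f = 501.3 THz ≈ 501 THz.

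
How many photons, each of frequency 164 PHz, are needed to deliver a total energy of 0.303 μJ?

2.79 × 10^9 photons

Per-photon energy: E = 1.087 × 10^-16 J (from frequency = 164 PHz).
N = E_total / E_photon = 3.03 × 10^-7 J / 1.087 × 10^-16 J = 2.79 × 10^9.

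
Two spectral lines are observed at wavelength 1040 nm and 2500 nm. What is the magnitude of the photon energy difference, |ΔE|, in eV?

0.696 eV

Using E = hc/λ: E₁ = 1.910·10^-19 J, E₂ = 7.946·10^-20 J.
|ΔE| = |1.910·10^-19 − 7.946·10^-20| = 1.12·10^-19 J = 0.696 eV.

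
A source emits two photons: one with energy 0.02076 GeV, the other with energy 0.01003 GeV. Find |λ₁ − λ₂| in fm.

Using λ = hc/E: λ₁ = 5.9723e-14 m, λ₂ = 1.2361e-13 m.
|Δλ| = |5.9723e-14 − 1.2361e-13| = 6.39e-14 m = 63.9 fm.

63.9 fm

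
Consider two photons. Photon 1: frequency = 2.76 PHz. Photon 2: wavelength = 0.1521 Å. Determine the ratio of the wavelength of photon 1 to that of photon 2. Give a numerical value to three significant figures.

7140

λ_1 = 1.086e-7 m (from frequency = 2.76 PHz, via λ = c/f).
λ_2 = 1.521e-11 m (from wavelength = 0.1521 Å, via λ given directly).
Ratio = 1.086e-7 / 1.521e-11 = 7140.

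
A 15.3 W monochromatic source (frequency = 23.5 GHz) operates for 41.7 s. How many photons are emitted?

4.10e25 photons

Total energy: E_total = P·t = 15.3 × 41.7 = 638.0 J.
Per-photon energy: E = 1.557e-23 J.
N = E_total / E_photon = 4.10e25.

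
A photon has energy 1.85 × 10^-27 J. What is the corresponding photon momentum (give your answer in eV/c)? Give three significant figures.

1.15 × 10^-8 eV/c

The photon relation is p = E/c, giving p = 6.171 × 10^-36 kg·m/s.
Converting to eV/c: p = 1.155 × 10^-8 eV/c ≈ 1.15 × 10^-8 eV/c.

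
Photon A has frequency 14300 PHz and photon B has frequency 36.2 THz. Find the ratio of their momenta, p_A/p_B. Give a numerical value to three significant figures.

p_A = 3.161e-23 kg·m/s (from frequency = 14300 PHz, via p = hf/c).
p_B = 8.001e-29 kg·m/s (from frequency = 36.2 THz, via p = hf/c).
Ratio = 3.161e-23 / 8.001e-29 = 3.95e5.

3.95e5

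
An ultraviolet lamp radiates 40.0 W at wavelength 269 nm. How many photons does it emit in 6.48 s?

Total energy: E_total = P·t = 40.0 × 6.48 = 259.2 J.
Per-photon energy: E = 7.385e-19 J.
N = E_total / E_photon = 3.51e20.

3.51e20 photons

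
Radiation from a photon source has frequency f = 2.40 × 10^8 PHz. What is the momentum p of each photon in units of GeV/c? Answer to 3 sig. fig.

0.993 GeV/c

Convert to SI: f = 2.40 × 10^8 PHz = 2.40 × 10^23 Hz.
The photon relation is p = hf/c, giving p = 5.305 × 10^-19 kg·m/s.
Converting to GeV/c: p = 0.9926 GeV/c ≈ 0.993 GeV/c.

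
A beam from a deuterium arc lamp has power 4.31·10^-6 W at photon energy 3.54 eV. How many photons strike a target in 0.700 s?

5.32·10^12 photons

Total energy: E_total = P·t = 4.31·10^-6 × 0.700 = 3.017·10^-6 J.
Per-photon energy: E = 5.672·10^-19 J.
N = E_total / E_photon = 5.32·10^12.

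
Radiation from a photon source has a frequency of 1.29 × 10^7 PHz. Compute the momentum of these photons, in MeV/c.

53.4 MeV/c

First convert: f = 1.29 × 10^7 PHz = 1.29 × 10^22 Hz.
For a photon p = hf/c, so p = 2.851 × 10^-20 kg·m/s.
Converting to MeV/c: p = 53.35 MeV/c ≈ 53.4 MeV/c.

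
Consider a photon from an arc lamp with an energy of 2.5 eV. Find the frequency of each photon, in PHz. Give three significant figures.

0.604 PHz

First convert: E = 2.5 eV = 4.0054 × 10^-19 J.
The photon relation is f = E/h, giving f = 6.045 × 10^14 Hz.
Converting to PHz: f = 0.6045 PHz ≈ 0.604 PHz.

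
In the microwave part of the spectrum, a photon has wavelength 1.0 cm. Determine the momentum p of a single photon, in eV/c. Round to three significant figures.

1.24 × 10^-4 eV/c

Convert to SI: λ = 1.0 cm = 0.010 m.
For a photon p = h/λ, so p = 6.626 × 10^-32 kg·m/s.
Converting to eV/c: p = 1.240 × 10^-4 eV/c ≈ 1.24 × 10^-4 eV/c.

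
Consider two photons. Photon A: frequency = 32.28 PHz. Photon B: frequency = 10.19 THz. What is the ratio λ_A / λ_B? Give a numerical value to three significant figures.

3.16·10^-4

λ_A = 9.287·10^-9 m (from frequency = 32.28 PHz, via λ = c/f).
λ_B = 2.942·10^-5 m (from frequency = 10.19 THz, via λ = c/f).
Ratio = 9.287·10^-9 / 2.942·10^-5 = 3.16·10^-4.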